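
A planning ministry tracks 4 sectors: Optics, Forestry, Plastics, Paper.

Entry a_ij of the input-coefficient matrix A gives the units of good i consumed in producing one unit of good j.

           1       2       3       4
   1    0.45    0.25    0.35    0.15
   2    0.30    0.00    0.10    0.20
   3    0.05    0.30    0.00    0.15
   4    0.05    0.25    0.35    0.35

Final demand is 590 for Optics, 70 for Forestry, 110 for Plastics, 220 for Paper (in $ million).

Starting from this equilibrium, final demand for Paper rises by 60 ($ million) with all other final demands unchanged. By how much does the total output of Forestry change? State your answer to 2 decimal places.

Δx_2 = 64.90

I − A =
  [   0.55    -0.25    -0.35    -0.15]
  [  -0.30     1.00    -0.10    -0.20]
  [  -0.05    -0.30     1.00    -0.15]
  [  -0.05    -0.25    -0.35     0.65]
Compute the cofactors C_ij = (−1)^(i+j)·(3×3 minor ij) of I−A; the adjugate is their transpose:
adj(I−A) = Cᵀ =
  [ 0.50325   0.28400   0.30000   0.27275]
  [ 0.19675   0.30450   0.16100   0.17625]
  [ 0.11025   0.13750   0.26000   0.12775]
  [ 0.17375   0.21300   0.22500   0.40825]
det(I−A) = Σ_j (I−A)_1j·C_1j = (0.55)(0.50325) + (-0.25)(0.19675) + (-0.35)(0.11025) + (-0.15)(0.17375) = 0.16295
(I − A)⁻¹ = adj(I−A) / det(I−A) ≈
  [   3.0884     1.7429     1.8411     1.6738]
  [   1.2074     1.8687     0.9880     1.0816]
  [   0.6766     0.8438     1.5956     0.7840]
  [   1.0663     1.3071     1.3808     2.5054]
Δx = (I − A)⁻¹ Δd with Δd having +60 in the Paper component and 0 elsewhere.
So Δx_2 = L_24 · (+60), where L_24 = adj(I−A)_24 / det(I−A) = 0.17625 / 0.16295.
Δx_2 = 0.17625 × (+60) / 0.16295 = 10.575 / 0.16295 ≈ 64.90.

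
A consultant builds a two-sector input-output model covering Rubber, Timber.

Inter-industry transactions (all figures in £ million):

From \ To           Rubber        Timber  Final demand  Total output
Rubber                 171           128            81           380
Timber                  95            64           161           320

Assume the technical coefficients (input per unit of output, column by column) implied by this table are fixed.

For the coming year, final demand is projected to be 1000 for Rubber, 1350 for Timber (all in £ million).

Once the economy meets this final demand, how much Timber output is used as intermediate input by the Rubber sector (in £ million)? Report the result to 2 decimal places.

z_21 = 985.29

Technical coefficients a_ij = z_ij / X_j:
  a_11 = 171/380 = 0.45, a_21 = 95/380 = 0.25
  a_12 = 128/320 = 0.40, a_22 = 64/320 = 0.20
I − A =
  [   0.55    -0.40]
  [  -0.25     0.80]
det(I−A) = (0.55)(0.80) − (-0.40)(-0.25) = 0.3400
adj(I−A) = [[0.80, 0.40], [0.25, 0.55]]
(I − A)⁻¹ = adj(I−A) / det(I−A) ≈
  [   2.3529     1.1765]
  [   0.7353     1.6176]
First solve x = (I − A)⁻¹ d = adj(I−A)·d / det(I−A); in particular x_1 = (0.80·1000 + 0.40·1350) / 0.3400 = 1340.00 / 0.3400 ≈ 3941.1765.
Intermediate flow from 2 to 1: z_21 = a_21 · x_1 = 0.25 × 1340.00 / 0.3400 = 335.00 / 0.3400 ≈ 985.29.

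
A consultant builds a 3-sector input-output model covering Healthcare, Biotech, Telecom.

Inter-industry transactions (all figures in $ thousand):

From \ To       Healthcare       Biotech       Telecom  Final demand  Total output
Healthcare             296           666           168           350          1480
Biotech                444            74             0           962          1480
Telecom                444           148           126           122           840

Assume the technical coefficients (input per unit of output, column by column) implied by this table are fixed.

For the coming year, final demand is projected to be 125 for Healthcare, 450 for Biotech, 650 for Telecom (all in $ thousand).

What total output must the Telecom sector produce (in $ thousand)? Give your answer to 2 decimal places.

Technical coefficients a_ij = z_ij / X_j:
  a_11 = 296/1480 = 0.20, a_21 = 444/1480 = 0.30, a_31 = 444/1480 = 0.30
  a_12 = 666/1480 = 0.45, a_22 = 74/1480 = 0.05, a_32 = 148/1480 = 0.10
  a_13 = 168/840 = 0.20, a_23 = 0/840 = 0.00, a_33 = 126/840 = 0.15
I − A =
  [   0.80    -0.45    -0.20]
  [  -0.30     0.95     0.00]
  [  -0.30    -0.10     0.85]
Cofactors of I−A, C_ij = (−1)^(i+j)·(minor ij) (rows/columns in the sector order above):
  C_11 = (0.95)(0.85) − (0.00)(-0.10) = 0.8075
  C_12 = −[(-0.30)(0.85) − (0.00)(-0.30)] = 0.2550
  C_13 = (-0.30)(-0.10) − (0.95)(-0.30) = 0.3150
  C_21 = −[(-0.45)(0.85) − (-0.20)(-0.10)] = 0.4025
  C_22 = (0.80)(0.85) − (-0.20)(-0.30) = 0.6200
  C_23 = −[(0.80)(-0.10) − (-0.45)(-0.30)] = 0.2150
  C_31 = (-0.45)(0.00) − (-0.20)(0.95) = 0.1900
  C_32 = −[(0.80)(0.00) − (-0.20)(-0.30)] = 0.0600
  C_33 = (0.80)(0.95) − (-0.45)(-0.30) = 0.6250
det(I−A) = Σ_j (I−A)_1j·C_1j = (0.80)(0.8075) + (-0.45)(0.2550) + (-0.20)(0.3150) = 0.46825
adj(I−A) = Cᵀ =
  [ 0.8075   0.4025   0.1900]
  [ 0.2550   0.6200   0.0600]
  [ 0.3150   0.2150   0.6250]
(I − A)⁻¹ = adj(I−A) / det(I−A) ≈
  [   1.7245     0.8596     0.4058]
  [   0.5446     1.3241     0.1281]
  [   0.6727     0.4592     1.3348]
x = (I − A)⁻¹ d = adj(I−A)·d / det(I−A), with det(I−A) = 0.46825:
  x_1 = (0.8075·125 + 0.4025·450 + 0.1900·650) / 0.46825 = 405.5625 / 0.46825 ≈ 866.12
  x_2 = (0.2550·125 + 0.6200·450 + 0.0600·650) / 0.46825 = 349.875 / 0.46825 ≈ 747.20
  x_3 = (0.3150·125 + 0.2150·450 + 0.6250·650) / 0.46825 = 542.375 / 0.46825 ≈ 1158.30

x_3 = 1158.30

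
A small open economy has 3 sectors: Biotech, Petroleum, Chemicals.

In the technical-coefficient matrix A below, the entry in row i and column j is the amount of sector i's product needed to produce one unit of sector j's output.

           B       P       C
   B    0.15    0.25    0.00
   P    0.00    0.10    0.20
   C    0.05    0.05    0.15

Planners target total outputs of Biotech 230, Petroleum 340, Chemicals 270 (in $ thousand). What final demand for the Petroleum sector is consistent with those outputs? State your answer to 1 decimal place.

I − A =
  [   0.85    -0.25     0.00]
  [   0.00     0.90    -0.20]
  [  -0.05    -0.05     0.85]
d = (I − A) x:
  d_B = (+0.85)·230 + (-0.25)·340 + (+0.00)·270 = 110.5
  d_P = (+0.00)·230 + (+0.90)·340 + (-0.20)·270 = 252.0
  d_C = (-0.05)·230 + (-0.05)·340 + (+0.85)·270 = 201.0

d_P = 252.0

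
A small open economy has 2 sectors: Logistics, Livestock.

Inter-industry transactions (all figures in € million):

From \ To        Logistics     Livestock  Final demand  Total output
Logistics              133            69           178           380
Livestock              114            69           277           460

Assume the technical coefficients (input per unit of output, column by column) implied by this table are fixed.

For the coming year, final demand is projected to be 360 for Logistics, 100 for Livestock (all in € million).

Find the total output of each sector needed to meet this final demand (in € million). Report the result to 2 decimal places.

x_1 = 632.51, x_2 = 340.89

Technical coefficients a_ij = z_ij / X_j:
  a_11 = 133/380 = 0.35, a_21 = 114/380 = 0.30
  a_12 = 69/460 = 0.15, a_22 = 69/460 = 0.15
I − A =
  [   0.65    -0.15]
  [  -0.30     0.85]
det(I−A) = (0.65)(0.85) − (-0.15)(-0.30) = 0.5075
adj(I−A) = [[0.85, 0.15], [0.30, 0.65]]
(I − A)⁻¹ = adj(I−A) / det(I−A) ≈
  [   1.6749     0.2956]
  [   0.5911     1.2808]
x = (I − A)⁻¹ d = adj(I−A)·d / det(I−A), with det(I−A) = 0.5075:
  x_1 = (0.85·360 + 0.15·100) / 0.5075 = 321.00 / 0.5075 ≈ 632.51
  x_2 = (0.30·360 + 0.65·100) / 0.5075 = 173.00 / 0.5075 ≈ 340.89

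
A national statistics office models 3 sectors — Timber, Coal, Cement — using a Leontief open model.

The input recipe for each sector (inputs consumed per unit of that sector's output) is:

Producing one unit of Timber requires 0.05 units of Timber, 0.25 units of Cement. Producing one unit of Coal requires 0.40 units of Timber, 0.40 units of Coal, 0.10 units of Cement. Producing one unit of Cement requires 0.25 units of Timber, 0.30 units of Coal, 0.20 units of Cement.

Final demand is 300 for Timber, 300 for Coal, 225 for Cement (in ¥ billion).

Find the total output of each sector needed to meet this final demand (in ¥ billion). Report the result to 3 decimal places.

x_1 = 831.250, x_2 = 821.875, x_3 = 643.750

I − A =
  [   0.95    -0.40    -0.25]
  [   0.00     0.60    -0.30]
  [  -0.25    -0.10     0.80]
Cofactors of I−A, C_ij = (−1)^(i+j)·(minor ij) (rows/columns in the sector order above):
  C_11 = (0.60)(0.80) − (-0.30)(-0.10) = 0.4500
  C_12 = −[(0.00)(0.80) − (-0.30)(-0.25)] = 0.0750
  C_13 = (0.00)(-0.10) − (0.60)(-0.25) = 0.1500
  C_21 = −[(-0.40)(0.80) − (-0.25)(-0.10)] = 0.3450
  C_22 = (0.95)(0.80) − (-0.25)(-0.25) = 0.6975
  C_23 = −[(0.95)(-0.10) − (-0.40)(-0.25)] = 0.1950
  C_31 = (-0.40)(-0.30) − (-0.25)(0.60) = 0.2700
  C_32 = −[(0.95)(-0.30) − (-0.25)(0.00)] = 0.2850
  C_33 = (0.95)(0.60) − (-0.40)(0.00) = 0.5700
det(I−A) = Σ_j (I−A)_1j·C_1j = (0.95)(0.4500) + (-0.40)(0.0750) + (-0.25)(0.1500) = 0.3600
adj(I−A) = Cᵀ =
  [ 0.4500   0.3450   0.2700]
  [ 0.0750   0.6975   0.2850]
  [ 0.1500   0.1950   0.5700]
(I − A)⁻¹ = adj(I−A) / det(I−A) ≈
  [   1.2500     0.9583     0.7500]
  [   0.2083     1.9375     0.7917]
  [   0.4167     0.5417     1.5833]
x = (I − A)⁻¹ d = adj(I−A)·d / det(I−A), with det(I−A) = 0.3600:
  x_1 = (0.4500·300 + 0.3450·300 + 0.2700·225) / 0.3600 = 299.25 / 0.3600 = 831.250
  x_2 = (0.0750·300 + 0.6975·300 + 0.2850·225) / 0.3600 = 295.875 / 0.3600 = 821.875
  x_3 = (0.1500·300 + 0.1950·300 + 0.5700·225) / 0.3600 = 231.75 / 0.3600 = 643.750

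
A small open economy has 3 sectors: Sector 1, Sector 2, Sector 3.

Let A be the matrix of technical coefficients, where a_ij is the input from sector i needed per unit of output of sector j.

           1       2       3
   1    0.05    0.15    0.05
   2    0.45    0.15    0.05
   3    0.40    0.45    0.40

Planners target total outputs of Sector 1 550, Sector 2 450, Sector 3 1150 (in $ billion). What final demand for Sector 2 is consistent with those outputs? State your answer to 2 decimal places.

d_2 = 77.50

I − A =
  [   0.95    -0.15    -0.05]
  [  -0.45     0.85    -0.05]
  [  -0.40    -0.45     0.60]
d = (I − A) x:
  d_1 = (+0.95)·550 + (-0.15)·450 + (-0.05)·1150 = 397.50
  d_2 = (-0.45)·550 + (+0.85)·450 + (-0.05)·1150 = 77.50
  d_3 = (-0.40)·550 + (-0.45)·450 + (+0.60)·1150 = 267.50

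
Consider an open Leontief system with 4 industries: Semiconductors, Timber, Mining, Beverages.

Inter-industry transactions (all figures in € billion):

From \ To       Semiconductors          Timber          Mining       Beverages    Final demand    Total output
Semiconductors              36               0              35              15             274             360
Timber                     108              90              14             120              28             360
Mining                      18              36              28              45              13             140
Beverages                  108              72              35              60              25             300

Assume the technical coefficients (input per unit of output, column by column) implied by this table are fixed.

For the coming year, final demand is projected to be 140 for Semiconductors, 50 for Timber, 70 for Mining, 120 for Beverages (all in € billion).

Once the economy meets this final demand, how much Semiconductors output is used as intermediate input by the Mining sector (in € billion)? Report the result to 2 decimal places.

Technical coefficients a_ij = z_ij / X_j:
  a_SS = 36/360 = 0.10, a_TS = 108/360 = 0.30, a_MS = 18/360 = 0.05, a_BS = 108/360 = 0.30
  a_ST = 0/360 = 0.00, a_TT = 90/360 = 0.25, a_MT = 36/360 = 0.10, a_BT = 72/360 = 0.20
  a_SM = 35/140 = 0.25, a_TM = 14/140 = 0.10, a_MM = 28/140 = 0.20, a_BM = 35/140 = 0.25
  a_SB = 15/300 = 0.05, a_TB = 120/300 = 0.40, a_MB = 45/300 = 0.15, a_BB = 60/300 = 0.20
I − A =
  [   0.90     0.00    -0.25    -0.05]
  [  -0.30     0.75    -0.10    -0.40]
  [  -0.05    -0.10     0.80    -0.15]
  [  -0.30    -0.20    -0.25     0.80]
Compute the cofactors C_ij = (−1)^(i+j)·(3×3 minor ij) of I−A; the adjugate is their transpose:
adj(I−A) = Cᵀ =
  [ 0.366875   0.036750   0.140375   0.067625]
  [ 0.290250   0.508375   0.254250   0.320000]
  [ 0.104750   0.098000   0.453750   0.140625]
  [ 0.242875   0.171500   0.258000   0.514125]
det(I−A) = Σ_j (I−A)_1j·C_1j = (0.90)(0.366875) + (0.00)(0.290250) + (-0.25)(0.104750) + (-0.05)(0.242875) = 0.29185625
(I − A)⁻¹ = adj(I−A) / det(I−A) ≈
  [   1.2570     0.1259     0.4810     0.2317]
  [   0.9945     1.7419     0.8711     1.0964]
  [   0.3589     0.3358     1.5547     0.4818]
  [   0.8322     0.5876     0.8840     1.7616]
First solve x = (I − A)⁻¹ d = adj(I−A)·d / det(I−A); in particular x_M = (0.104750·140 + 0.098000·50 + 0.453750·70 + 0.140625·120) / 0.29185625 = 68.2025 / 0.29185625 ≈ 233.6852.
Intermediate flow from S to M: z_SM = a_SM · x_M = 0.25 × 68.2025 / 0.29185625 = 17.050625 / 0.29185625 ≈ 58.42.

z_SM = 58.42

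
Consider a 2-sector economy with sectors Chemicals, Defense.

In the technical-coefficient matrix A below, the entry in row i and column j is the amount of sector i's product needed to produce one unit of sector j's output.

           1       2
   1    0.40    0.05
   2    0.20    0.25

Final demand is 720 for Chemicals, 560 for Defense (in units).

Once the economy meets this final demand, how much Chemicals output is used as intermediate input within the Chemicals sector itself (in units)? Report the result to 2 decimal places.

I − A =
  [   0.60    -0.05]
  [  -0.20     0.75]
det(I−A) = (0.60)(0.75) − (-0.05)(-0.20) = 0.4400
adj(I−A) = [[0.75, 0.05], [0.20, 0.60]]
(I − A)⁻¹ = adj(I−A) / det(I−A) ≈
  [   1.7045     0.1136]
  [   0.4545     1.3636]
First solve x = (I − A)⁻¹ d = adj(I−A)·d / det(I−A); in particular x_1 = (0.75·720 + 0.05·560) / 0.4400 = 568.00 / 0.4400 ≈ 1290.9091.
Intermediate flow from 1 to 1: z_11 = a_11 · x_1 = 0.40 × 568.00 / 0.4400 = 227.20 / 0.4400 ≈ 516.36.

z_11 = 516.36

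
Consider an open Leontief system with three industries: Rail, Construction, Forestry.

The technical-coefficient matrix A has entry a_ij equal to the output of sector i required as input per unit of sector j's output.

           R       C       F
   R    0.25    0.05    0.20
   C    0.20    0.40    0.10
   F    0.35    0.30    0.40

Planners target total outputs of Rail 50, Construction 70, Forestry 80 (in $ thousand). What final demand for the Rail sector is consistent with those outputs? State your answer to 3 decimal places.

I − A =
  [   0.75    -0.05    -0.20]
  [  -0.20     0.60    -0.10]
  [  -0.35    -0.30     0.60]
d = (I − A) x:
  d_R = (+0.75)·50 + (-0.05)·70 + (-0.20)·80 = 18.000
  d_C = (-0.20)·50 + (+0.60)·70 + (-0.10)·80 = 24.000
  d_F = (-0.35)·50 + (-0.30)·70 + (+0.60)·80 = 9.500

d_R = 18.000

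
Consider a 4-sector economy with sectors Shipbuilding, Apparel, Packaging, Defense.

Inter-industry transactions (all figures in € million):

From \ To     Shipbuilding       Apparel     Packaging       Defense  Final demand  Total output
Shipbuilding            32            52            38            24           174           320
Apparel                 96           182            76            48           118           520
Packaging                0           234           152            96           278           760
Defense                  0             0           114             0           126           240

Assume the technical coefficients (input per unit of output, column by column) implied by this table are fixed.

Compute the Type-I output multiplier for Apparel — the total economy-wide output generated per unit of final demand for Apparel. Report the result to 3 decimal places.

m_A = 3.536

Technical coefficients a_ij = z_ij / X_j:
  a_SS = 32/320 = 0.10, a_AS = 96/320 = 0.30, a_PS = 0/320 = 0.00, a_DS = 0/320 = 0.00
  a_SA = 52/520 = 0.10, a_AA = 182/520 = 0.35, a_PA = 234/520 = 0.45, a_DA = 0/520 = 0.00
  a_SP = 38/760 = 0.05, a_AP = 76/760 = 0.10, a_PP = 152/760 = 0.20, a_DP = 114/760 = 0.15
  a_SD = 24/240 = 0.10, a_AD = 48/240 = 0.20, a_PD = 96/240 = 0.40, a_DD = 0/240 = 0.00
I − A =
  [   0.90    -0.10    -0.05    -0.10]
  [  -0.30     0.65    -0.10    -0.20]
  [   0.00    -0.45     0.80    -0.40]
  [   0.00     0.00    -0.15     1.00]
Compute the cofactors C_ij = (−1)^(i+j)·(3×3 minor ij) of I−A; the adjugate is their transpose:
adj(I−A) = Cᵀ =
  [ 0.42250   0.10325   0.05525   0.08500]
  [ 0.22200   0.66600   0.13650   0.21000]
  [ 0.13500   0.40500   0.55500   0.31650]
  [ 0.02025   0.06075   0.08325   0.39675]
det(I−A) = Σ_j (I−A)_1j·C_1j = (0.90)(0.42250) + (-0.10)(0.22200) + (-0.05)(0.13500) + (-0.10)(0.02025) = 0.349275
(I − A)⁻¹ = adj(I−A) / det(I−A) ≈
  [   1.2096     0.2956     0.1582     0.2434]
  [   0.6356     1.9068     0.3908     0.6012]
  [   0.3865     1.1595     1.5890     0.9062]
  [   0.0580     0.1739     0.2384     1.1359]
The output multiplier for sector j is the column-j sum of the Leontief inverse (I − A)⁻¹ = adj(I−A) / det(I−A).
Column A of adj(I−A): (0.10325, 0.66600, 0.40500, 0.06075); det(I−A) = 0.349275.
m_A = (0.10325 + 0.66600 + 0.40500 + 0.06075) / 0.349275 = 1.235 / 0.349275 ≈ 3.536.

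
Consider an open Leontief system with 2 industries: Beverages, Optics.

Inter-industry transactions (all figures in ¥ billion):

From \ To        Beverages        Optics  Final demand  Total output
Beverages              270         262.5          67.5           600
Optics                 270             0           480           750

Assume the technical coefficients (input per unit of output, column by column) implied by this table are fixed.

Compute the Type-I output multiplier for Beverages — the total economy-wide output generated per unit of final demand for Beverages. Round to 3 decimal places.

m_B = 3.694

Technical coefficients a_ij = z_ij / X_j:
  a_BB = 270/600 = 0.45, a_OB = 270/600 = 0.45
  a_BO = 262.5/750 = 0.35, a_OO = 0/750 = 0.00
I − A =
  [   0.55    -0.35]
  [  -0.45     1.00]
det(I−A) = (0.55)(1.00) − (-0.35)(-0.45) = 0.3925
adj(I−A) = [[1.00, 0.35], [0.45, 0.55]]
(I − A)⁻¹ = adj(I−A) / det(I−A) ≈
  [   2.5478     0.8917]
  [   1.1465     1.4013]
The output multiplier for sector j is the column-j sum of the Leontief inverse (I − A)⁻¹ = adj(I−A) / det(I−A).
Column B of adj(I−A): (1.00, 0.45); det(I−A) = 0.3925.
m_B = (1.00 + 0.45) / 0.3925 = 1.45 / 0.3925 ≈ 3.694.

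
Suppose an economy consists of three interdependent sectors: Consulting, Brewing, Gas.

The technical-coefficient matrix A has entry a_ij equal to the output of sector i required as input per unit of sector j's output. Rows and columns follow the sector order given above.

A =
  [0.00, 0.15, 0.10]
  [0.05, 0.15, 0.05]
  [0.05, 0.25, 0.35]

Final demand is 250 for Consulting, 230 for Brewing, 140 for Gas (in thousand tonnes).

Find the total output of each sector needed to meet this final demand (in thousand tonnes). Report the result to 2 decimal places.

x_C = 332.78, x_B = 311.38, x_G = 360.75

I − A =
  [   1.00    -0.15    -0.10]
  [  -0.05     0.85    -0.05]
  [  -0.05    -0.25     0.65]
Cofactors of I−A, C_ij = (−1)^(i+j)·(minor ij) (rows/columns in the sector order above):
  C_11 = (0.85)(0.65) − (-0.05)(-0.25) = 0.5400
  C_12 = −[(-0.05)(0.65) − (-0.05)(-0.05)] = 0.0350
  C_13 = (-0.05)(-0.25) − (0.85)(-0.05) = 0.0550
  C_21 = −[(-0.15)(0.65) − (-0.10)(-0.25)] = 0.1225
  C_22 = (1.00)(0.65) − (-0.10)(-0.05) = 0.6450
  C_23 = −[(1.00)(-0.25) − (-0.15)(-0.05)] = 0.2575
  C_31 = (-0.15)(-0.05) − (-0.10)(0.85) = 0.0925
  C_32 = −[(1.00)(-0.05) − (-0.10)(-0.05)] = 0.0550
  C_33 = (1.00)(0.85) − (-0.15)(-0.05) = 0.8425
det(I−A) = Σ_j (I−A)_1j·C_1j = (1.00)(0.5400) + (-0.15)(0.0350) + (-0.10)(0.0550) = 0.52925
adj(I−A) = Cᵀ =
  [ 0.5400   0.1225   0.0925]
  [ 0.0350   0.6450   0.0550]
  [ 0.0550   0.2575   0.8425]
(I − A)⁻¹ = adj(I−A) / det(I−A) ≈
  [   1.0203     0.2315     0.1748]
  [   0.0661     1.2187     0.1039]
  [   0.1039     0.4865     1.5919]
x = (I − A)⁻¹ d = adj(I−A)·d / det(I−A), with det(I−A) = 0.52925:
  x_C = (0.5400·250 + 0.1225·230 + 0.0925·140) / 0.52925 = 176.125 / 0.52925 ≈ 332.78
  x_B = (0.0350·250 + 0.6450·230 + 0.0550·140) / 0.52925 = 164.80 / 0.52925 ≈ 311.38
  x_G = (0.0550·250 + 0.2575·230 + 0.8425·140) / 0.52925 = 190.925 / 0.52925 ≈ 360.75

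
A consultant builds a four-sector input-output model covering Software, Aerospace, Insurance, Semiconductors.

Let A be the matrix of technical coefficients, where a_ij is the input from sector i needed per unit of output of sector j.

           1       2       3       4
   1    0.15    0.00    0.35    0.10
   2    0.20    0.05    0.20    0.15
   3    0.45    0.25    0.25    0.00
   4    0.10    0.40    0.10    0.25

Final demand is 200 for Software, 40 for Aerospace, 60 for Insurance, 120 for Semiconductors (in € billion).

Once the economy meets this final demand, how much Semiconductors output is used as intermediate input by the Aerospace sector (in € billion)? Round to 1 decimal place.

z_42 = 126.8

I − A =
  [   0.85     0.00    -0.35    -0.10]
  [  -0.20     0.95    -0.20    -0.15]
  [  -0.45    -0.25     0.75     0.00]
  [  -0.10    -0.40    -0.10     0.75]
Compute the cofactors C_ij = (−1)^(i+j)·(3×3 minor ij) of I−A; the adjugate is their transpose:
adj(I−A) = Cᵀ =
  [ 0.448125   0.098125   0.245875   0.079375]
  [ 0.198000   0.348000   0.198000   0.096000]
  [ 0.334875   0.174875   0.537125   0.079625]
  [ 0.210000   0.222000   0.210000   0.396000]
det(I−A) = Σ_j (I−A)_1j·C_1j = (0.85)(0.448125) + (0.00)(0.198000) + (-0.35)(0.334875) + (-0.10)(0.210000) = 0.2427
(I − A)⁻¹ = adj(I−A) / det(I−A) ≈
  [   1.8464     0.4043     1.0131     0.3270]
  [   0.8158     1.4339     0.8158     0.3956]
  [   1.3798     0.7205     2.2131     0.3281]
  [   0.8653     0.9147     0.8653     1.6316]
First solve x = (I − A)⁻¹ d = adj(I−A)·d / det(I−A); in particular x_2 = (0.198000·200 + 0.348000·40 + 0.198000·60 + 0.096000·120) / 0.2427 = 76.92 / 0.2427 ≈ 316.934.
Intermediate flow from 4 to 2: z_42 = a_42 · x_2 = 0.40 × 76.92 / 0.2427 = 30.768 / 0.2427 ≈ 126.8.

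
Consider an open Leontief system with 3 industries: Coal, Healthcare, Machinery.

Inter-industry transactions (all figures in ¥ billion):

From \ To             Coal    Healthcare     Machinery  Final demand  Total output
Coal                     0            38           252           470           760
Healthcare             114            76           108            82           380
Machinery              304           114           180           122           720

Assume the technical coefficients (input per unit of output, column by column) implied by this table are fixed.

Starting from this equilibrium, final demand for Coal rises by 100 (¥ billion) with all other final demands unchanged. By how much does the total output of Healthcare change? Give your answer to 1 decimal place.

Δx_H = 42.1

Technical coefficients a_ij = z_ij / X_j:
  a_CC = 0/760 = 0.00, a_HC = 114/760 = 0.15, a_MC = 304/760 = 0.40
  a_CH = 38/380 = 0.10, a_HH = 76/380 = 0.20, a_MH = 114/380 = 0.30
  a_CM = 252/720 = 0.35, a_HM = 108/720 = 0.15, a_MM = 180/720 = 0.25
I − A =
  [   1.00    -0.10    -0.35]
  [  -0.15     0.80    -0.15]
  [  -0.40    -0.30     0.75]
Cofactors of I−A, C_ij = (−1)^(i+j)·(minor ij) (rows/columns in the sector order above):
  C_11 = (0.80)(0.75) − (-0.15)(-0.30) = 0.5550
  C_12 = −[(-0.15)(0.75) − (-0.15)(-0.40)] = 0.1725
  C_13 = (-0.15)(-0.30) − (0.80)(-0.40) = 0.3650
  C_21 = −[(-0.10)(0.75) − (-0.35)(-0.30)] = 0.1800
  C_22 = (1.00)(0.75) − (-0.35)(-0.40) = 0.6100
  C_23 = −[(1.00)(-0.30) − (-0.10)(-0.40)] = 0.3400
  C_31 = (-0.10)(-0.15) − (-0.35)(0.80) = 0.2950
  C_32 = −[(1.00)(-0.15) − (-0.35)(-0.15)] = 0.2025
  C_33 = (1.00)(0.80) − (-0.10)(-0.15) = 0.7850
det(I−A) = Σ_j (I−A)_1j·C_1j = (1.00)(0.5550) + (-0.10)(0.1725) + (-0.35)(0.3650) = 0.4100
adj(I−A) = Cᵀ =
  [ 0.5550   0.1800   0.2950]
  [ 0.1725   0.6100   0.2025]
  [ 0.3650   0.3400   0.7850]
(I − A)⁻¹ = adj(I−A) / det(I−A) ≈
  [   1.3537     0.4390     0.7195]
  [   0.4207     1.4878     0.4939]
  [   0.8902     0.8293     1.9146]
Δx = (I − A)⁻¹ Δd with Δd having +100 in the Coal component and 0 elsewhere.
So Δx_H = L_HC · (+100), where L_HC = adj(I−A)_HC / det(I−A) = 0.1725 / 0.4100.
Δx_H = 0.1725 × (+100) / 0.4100 = 17.25 / 0.4100 ≈ 42.1.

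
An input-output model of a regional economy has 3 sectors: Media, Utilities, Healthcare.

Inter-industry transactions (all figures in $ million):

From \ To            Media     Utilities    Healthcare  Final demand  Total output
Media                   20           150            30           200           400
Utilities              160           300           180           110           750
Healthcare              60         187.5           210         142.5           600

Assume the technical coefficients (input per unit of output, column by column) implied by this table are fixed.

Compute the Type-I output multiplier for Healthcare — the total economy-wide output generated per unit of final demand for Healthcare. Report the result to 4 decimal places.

Technical coefficients a_ij = z_ij / X_j:
  a_11 = 20/400 = 0.05, a_21 = 160/400 = 0.40, a_31 = 60/400 = 0.15
  a_12 = 150/750 = 0.20, a_22 = 300/750 = 0.40, a_32 = 187.5/750 = 0.25
  a_13 = 30/600 = 0.05, a_23 = 180/600 = 0.30, a_33 = 210/600 = 0.35
I − A =
  [   0.95    -0.20    -0.05]
  [  -0.40     0.60    -0.30]
  [  -0.15    -0.25     0.65]
Cofactors of I−A, C_ij = (−1)^(i+j)·(minor ij) (rows/columns in the sector order above):
  C_11 = (0.60)(0.65) − (-0.30)(-0.25) = 0.3150
  C_12 = −[(-0.40)(0.65) − (-0.30)(-0.15)] = 0.3050
  C_13 = (-0.40)(-0.25) − (0.60)(-0.15) = 0.1900
  C_21 = −[(-0.20)(0.65) − (-0.05)(-0.25)] = 0.1425
  C_22 = (0.95)(0.65) − (-0.05)(-0.15) = 0.6100
  C_23 = −[(0.95)(-0.25) − (-0.20)(-0.15)] = 0.2675
  C_31 = (-0.20)(-0.30) − (-0.05)(0.60) = 0.0900
  C_32 = −[(0.95)(-0.30) − (-0.05)(-0.40)] = 0.3050
  C_33 = (0.95)(0.60) − (-0.20)(-0.40) = 0.4900
det(I−A) = Σ_j (I−A)_1j·C_1j = (0.95)(0.3150) + (-0.20)(0.3050) + (-0.05)(0.1900) = 0.22875
adj(I−A) = Cᵀ =
  [ 0.3150   0.1425   0.0900]
  [ 0.3050   0.6100   0.3050]
  [ 0.1900   0.2675   0.4900]
(I − A)⁻¹ = adj(I−A) / det(I−A) ≈
  [   1.37705     0.62295     0.39344]
  [   1.33333     2.66667     1.33333]
  [   0.83060     1.16940     2.14208]
The output multiplier for sector j is the column-j sum of the Leontief inverse (I − A)⁻¹ = adj(I−A) / det(I−A).
Column 3 of adj(I−A): (0.0900, 0.3050, 0.4900); det(I−A) = 0.22875.
m_3 = (0.0900 + 0.3050 + 0.4900) / 0.22875 = 0.885 / 0.22875 ≈ 3.8689.

m_3 = 3.8689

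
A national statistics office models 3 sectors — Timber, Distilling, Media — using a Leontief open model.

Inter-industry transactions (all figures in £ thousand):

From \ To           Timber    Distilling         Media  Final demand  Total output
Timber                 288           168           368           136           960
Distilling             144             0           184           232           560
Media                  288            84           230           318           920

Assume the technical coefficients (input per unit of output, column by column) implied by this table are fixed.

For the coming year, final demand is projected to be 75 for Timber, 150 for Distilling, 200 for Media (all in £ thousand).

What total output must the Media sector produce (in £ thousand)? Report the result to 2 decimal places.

x_3 = 570.57

Technical coefficients a_ij = z_ij / X_j:
  a_11 = 288/960 = 0.30, a_21 = 144/960 = 0.15, a_31 = 288/960 = 0.30
  a_12 = 168/560 = 0.30, a_22 = 0/560 = 0.00, a_32 = 84/560 = 0.15
  a_13 = 368/920 = 0.40, a_23 = 184/920 = 0.20, a_33 = 230/920 = 0.25
I − A =
  [   0.70    -0.30    -0.40]
  [  -0.15     1.00    -0.20]
  [  -0.30    -0.15     0.75]
Cofactors of I−A, C_ij = (−1)^(i+j)·(minor ij) (rows/columns in the sector order above):
  C_11 = (1.00)(0.75) − (-0.20)(-0.15) = 0.7200
  C_12 = −[(-0.15)(0.75) − (-0.20)(-0.30)] = 0.1725
  C_13 = (-0.15)(-0.15) − (1.00)(-0.30) = 0.3225
  C_21 = −[(-0.30)(0.75) − (-0.40)(-0.15)] = 0.2850
  C_22 = (0.70)(0.75) − (-0.40)(-0.30) = 0.4050
  C_23 = −[(0.70)(-0.15) − (-0.30)(-0.30)] = 0.1950
  C_31 = (-0.30)(-0.20) − (-0.40)(1.00) = 0.4600
  C_32 = −[(0.70)(-0.20) − (-0.40)(-0.15)] = 0.2000
  C_33 = (0.70)(1.00) − (-0.30)(-0.15) = 0.6550
det(I−A) = Σ_j (I−A)_1j·C_1j = (0.70)(0.7200) + (-0.30)(0.1725) + (-0.40)(0.3225) = 0.32325
adj(I−A) = Cᵀ =
  [ 0.7200   0.2850   0.4600]
  [ 0.1725   0.4050   0.2000]
  [ 0.3225   0.1950   0.6550]
(I − A)⁻¹ = adj(I−A) / det(I−A) ≈
  [   2.2274     0.8817     1.4230]
  [   0.5336     1.2529     0.6187]
  [   0.9977     0.6032     2.0263]
x = (I − A)⁻¹ d = adj(I−A)·d / det(I−A), with det(I−A) = 0.32325:
  x_1 = (0.7200·75 + 0.2850·150 + 0.4600·200) / 0.32325 = 188.75 / 0.32325 ≈ 583.91
  x_2 = (0.1725·75 + 0.4050·150 + 0.2000·200) / 0.32325 = 113.6875 / 0.32325 ≈ 351.70
  x_3 = (0.3225·75 + 0.1950·150 + 0.6550·200) / 0.32325 = 184.4375 / 0.32325 ≈ 570.57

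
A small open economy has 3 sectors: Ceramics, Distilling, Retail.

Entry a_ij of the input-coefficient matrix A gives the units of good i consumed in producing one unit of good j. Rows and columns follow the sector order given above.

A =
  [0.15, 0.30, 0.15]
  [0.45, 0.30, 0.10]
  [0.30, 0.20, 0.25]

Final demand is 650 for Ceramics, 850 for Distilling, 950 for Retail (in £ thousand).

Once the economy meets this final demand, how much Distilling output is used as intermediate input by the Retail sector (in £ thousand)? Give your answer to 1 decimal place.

z_23 = 311.3

I − A =
  [   0.85    -0.30    -0.15]
  [  -0.45     0.70    -0.10]
  [  -0.30    -0.20     0.75]
Cofactors of I−A, C_ij = (−1)^(i+j)·(minor ij) (rows/columns in the sector order above):
  C_11 = (0.70)(0.75) − (-0.10)(-0.20) = 0.5050
  C_12 = −[(-0.45)(0.75) − (-0.10)(-0.30)] = 0.3675
  C_13 = (-0.45)(-0.20) − (0.70)(-0.30) = 0.3000
  C_21 = −[(-0.30)(0.75) − (-0.15)(-0.20)] = 0.2550
  C_22 = (0.85)(0.75) − (-0.15)(-0.30) = 0.5925
  C_23 = −[(0.85)(-0.20) − (-0.30)(-0.30)] = 0.2600
  C_31 = (-0.30)(-0.10) − (-0.15)(0.70) = 0.1350
  C_32 = −[(0.85)(-0.10) − (-0.15)(-0.45)] = 0.1525
  C_33 = (0.85)(0.70) − (-0.30)(-0.45) = 0.4600
det(I−A) = Σ_j (I−A)_1j·C_1j = (0.85)(0.5050) + (-0.30)(0.3675) + (-0.15)(0.3000) = 0.2740
adj(I−A) = Cᵀ =
  [ 0.5050   0.2550   0.1350]
  [ 0.3675   0.5925   0.1525]
  [ 0.3000   0.2600   0.4600]
(I − A)⁻¹ = adj(I−A) / det(I−A) ≈
  [   1.8431     0.9307     0.4927]
  [   1.3412     2.1624     0.5566]
  [   1.0949     0.9489     1.6788]
First solve x = (I − A)⁻¹ d = adj(I−A)·d / det(I−A); in particular x_3 = (0.3000·650 + 0.2600·850 + 0.4600·950) / 0.2740 = 853.00 / 0.2740 ≈ 3113.139.
Intermediate flow from 2 to 3: z_23 = a_23 · x_3 = 0.10 × 853.00 / 0.2740 = 85.30 / 0.2740 ≈ 311.3.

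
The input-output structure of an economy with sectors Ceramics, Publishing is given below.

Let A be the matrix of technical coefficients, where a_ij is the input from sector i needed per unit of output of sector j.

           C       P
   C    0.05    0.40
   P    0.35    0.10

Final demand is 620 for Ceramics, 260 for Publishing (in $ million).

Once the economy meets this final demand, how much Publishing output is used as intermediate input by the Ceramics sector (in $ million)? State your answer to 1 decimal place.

z_PC = 324.1

I − A =
  [   0.95    -0.40]
  [  -0.35     0.90]
det(I−A) = (0.95)(0.90) − (-0.40)(-0.35) = 0.7150
adj(I−A) = [[0.90, 0.40], [0.35, 0.95]]
(I − A)⁻¹ = adj(I−A) / det(I−A) ≈
  [   1.2587     0.5594]
  [   0.4895     1.3287]
First solve x = (I − A)⁻¹ d = adj(I−A)·d / det(I−A); in particular x_C = (0.90·620 + 0.40·260) / 0.7150 = 662.00 / 0.7150 ≈ 925.874.
Intermediate flow from P to C: z_PC = a_PC · x_C = 0.35 × 662.00 / 0.7150 = 231.70 / 0.7150 ≈ 324.1.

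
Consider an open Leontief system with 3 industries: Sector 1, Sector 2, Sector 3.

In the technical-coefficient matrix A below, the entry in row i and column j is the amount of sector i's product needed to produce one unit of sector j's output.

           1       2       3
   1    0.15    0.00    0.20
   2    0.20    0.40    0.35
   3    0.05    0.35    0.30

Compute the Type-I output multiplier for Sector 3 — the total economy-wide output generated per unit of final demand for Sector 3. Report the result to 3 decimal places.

I − A =
  [   0.85     0.00    -0.20]
  [  -0.20     0.60    -0.35]
  [  -0.05    -0.35     0.70]
Cofactors of I−A, C_ij = (−1)^(i+j)·(minor ij) (rows/columns in the sector order above):
  C_11 = (0.60)(0.70) − (-0.35)(-0.35) = 0.2975
  C_12 = −[(-0.20)(0.70) − (-0.35)(-0.05)] = 0.1575
  C_13 = (-0.20)(-0.35) − (0.60)(-0.05) = 0.1000
  C_21 = −[(0.00)(0.70) − (-0.20)(-0.35)] = 0.0700
  C_22 = (0.85)(0.70) − (-0.20)(-0.05) = 0.5850
  C_23 = −[(0.85)(-0.35) − (0.00)(-0.05)] = 0.2975
  C_31 = (0.00)(-0.35) − (-0.20)(0.60) = 0.1200
  C_32 = −[(0.85)(-0.35) − (-0.20)(-0.20)] = 0.3375
  C_33 = (0.85)(0.60) − (0.00)(-0.20) = 0.5100
det(I−A) = Σ_j (I−A)_1j·C_1j = (0.85)(0.2975) + (0.00)(0.1575) + (-0.20)(0.1000) = 0.232875
adj(I−A) = Cᵀ =
  [ 0.2975   0.0700   0.1200]
  [ 0.1575   0.5850   0.3375]
  [ 0.1000   0.2975   0.5100]
(I − A)⁻¹ = adj(I−A) / det(I−A) ≈
  [   1.2775     0.3006     0.5153]
  [   0.6763     2.5121     1.4493]
  [   0.4294     1.2775     2.1900]
The output multiplier for sector j is the column-j sum of the Leontief inverse (I − A)⁻¹ = adj(I−A) / det(I−A).
Column 3 of adj(I−A): (0.1200, 0.3375, 0.5100); det(I−A) = 0.232875.
m_3 = (0.1200 + 0.3375 + 0.5100) / 0.232875 = 0.9675 / 0.232875 ≈ 4.155.

m_3 = 4.155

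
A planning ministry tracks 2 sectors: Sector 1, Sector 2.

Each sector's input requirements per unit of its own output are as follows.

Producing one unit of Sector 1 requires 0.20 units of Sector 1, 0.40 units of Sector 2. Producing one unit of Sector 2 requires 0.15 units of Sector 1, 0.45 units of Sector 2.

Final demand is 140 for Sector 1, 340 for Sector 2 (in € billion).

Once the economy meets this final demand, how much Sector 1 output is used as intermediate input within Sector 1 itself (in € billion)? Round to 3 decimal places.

z_11 = 67.368

I − A =
  [   0.80    -0.15]
  [  -0.40     0.55]
det(I−A) = (0.80)(0.55) − (-0.15)(-0.40) = 0.3800
adj(I−A) = [[0.55, 0.15], [0.40, 0.80]]
(I − A)⁻¹ = adj(I−A) / det(I−A) ≈
  [   1.4474     0.3947]
  [   1.0526     2.1053]
First solve x = (I − A)⁻¹ d = adj(I−A)·d / det(I−A); in particular x_1 = (0.55·140 + 0.15·340) / 0.3800 = 128.00 / 0.3800 ≈ 336.84211.
Intermediate flow from 1 to 1: z_11 = a_11 · x_1 = 0.20 × 128.00 / 0.3800 = 25.60 / 0.3800 ≈ 67.368.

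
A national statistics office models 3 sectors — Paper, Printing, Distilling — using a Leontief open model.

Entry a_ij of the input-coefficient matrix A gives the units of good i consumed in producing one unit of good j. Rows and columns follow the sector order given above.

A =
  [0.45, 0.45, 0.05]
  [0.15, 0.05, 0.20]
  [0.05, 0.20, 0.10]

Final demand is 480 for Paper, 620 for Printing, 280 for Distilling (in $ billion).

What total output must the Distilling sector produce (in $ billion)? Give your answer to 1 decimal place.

I − A =
  [   0.55    -0.45    -0.05]
  [  -0.15     0.95    -0.20]
  [  -0.05    -0.20     0.90]
Cofactors of I−A, C_ij = (−1)^(i+j)·(minor ij) (rows/columns in the sector order above):
  C_11 = (0.95)(0.90) − (-0.20)(-0.20) = 0.8150
  C_12 = −[(-0.15)(0.90) − (-0.20)(-0.05)] = 0.1450
  C_13 = (-0.15)(-0.20) − (0.95)(-0.05) = 0.0775
  C_21 = −[(-0.45)(0.90) − (-0.05)(-0.20)] = 0.4150
  C_22 = (0.55)(0.90) − (-0.05)(-0.05) = 0.4925
  C_23 = −[(0.55)(-0.20) − (-0.45)(-0.05)] = 0.1325
  C_31 = (-0.45)(-0.20) − (-0.05)(0.95) = 0.1375
  C_32 = −[(0.55)(-0.20) − (-0.05)(-0.15)] = 0.1175
  C_33 = (0.55)(0.95) − (-0.45)(-0.15) = 0.4550
det(I−A) = Σ_j (I−A)_1j·C_1j = (0.55)(0.8150) + (-0.45)(0.1450) + (-0.05)(0.0775) = 0.379125
adj(I−A) = Cᵀ =
  [ 0.8150   0.4150   0.1375]
  [ 0.1450   0.4925   0.1175]
  [ 0.0775   0.1325   0.4550]
(I − A)⁻¹ = adj(I−A) / det(I−A) ≈
  [   2.1497     1.0946     0.3627]
  [   0.3825     1.2990     0.3099]
  [   0.2044     0.3495     1.2001]
x = (I − A)⁻¹ d = adj(I−A)·d / det(I−A), with det(I−A) = 0.379125:
  x_1 = (0.8150·480 + 0.4150·620 + 0.1375·280) / 0.379125 = 687.00 / 0.379125 ≈ 1812.1
  x_2 = (0.1450·480 + 0.4925·620 + 0.1175·280) / 0.379125 = 407.85 / 0.379125 ≈ 1075.8
  x_3 = (0.0775·480 + 0.1325·620 + 0.4550·280) / 0.379125 = 246.75 / 0.379125 ≈ 650.8

x_3 = 650.8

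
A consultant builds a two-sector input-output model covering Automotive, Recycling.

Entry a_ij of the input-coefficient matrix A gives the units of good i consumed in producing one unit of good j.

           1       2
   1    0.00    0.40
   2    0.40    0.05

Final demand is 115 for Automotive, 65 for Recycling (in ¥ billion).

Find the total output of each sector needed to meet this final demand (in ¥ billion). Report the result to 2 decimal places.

I − A =
  [   1.00    -0.40]
  [  -0.40     0.95]
det(I−A) = (1.00)(0.95) − (-0.40)(-0.40) = 0.7900
adj(I−A) = [[0.95, 0.40], [0.40, 1.00]]
(I − A)⁻¹ = adj(I−A) / det(I−A) ≈
  [   1.2025     0.5063]
  [   0.5063     1.2658]
x = (I − A)⁻¹ d = adj(I−A)·d / det(I−A), with det(I−A) = 0.7900:
  x_1 = (0.95·115 + 0.40·65) / 0.7900 = 135.25 / 0.7900 ≈ 171.20
  x_2 = (0.40·115 + 1.00·65) / 0.7900 = 111.00 / 0.7900 ≈ 140.51

x_1 = 171.20, x_2 = 140.51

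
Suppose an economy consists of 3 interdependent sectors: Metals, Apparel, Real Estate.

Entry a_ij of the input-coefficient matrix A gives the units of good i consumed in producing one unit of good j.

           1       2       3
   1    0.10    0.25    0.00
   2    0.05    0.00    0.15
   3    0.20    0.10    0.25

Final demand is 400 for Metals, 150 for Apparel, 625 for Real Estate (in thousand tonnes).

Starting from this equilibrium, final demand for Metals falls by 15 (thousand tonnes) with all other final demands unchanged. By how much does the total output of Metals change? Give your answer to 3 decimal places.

Δx_1 = -17.103

I − A =
  [   0.90    -0.25     0.00]
  [  -0.05     1.00    -0.15]
  [  -0.20    -0.10     0.75]
Cofactors of I−A, C_ij = (−1)^(i+j)·(minor ij) (rows/columns in the sector order above):
  C_11 = (1.00)(0.75) − (-0.15)(-0.10) = 0.7350
  C_12 = −[(-0.05)(0.75) − (-0.15)(-0.20)] = 0.0675
  C_13 = (-0.05)(-0.10) − (1.00)(-0.20) = 0.2050
  C_21 = −[(-0.25)(0.75) − (0.00)(-0.10)] = 0.1875
  C_22 = (0.90)(0.75) − (0.00)(-0.20) = 0.6750
  C_23 = −[(0.90)(-0.10) − (-0.25)(-0.20)] = 0.1400
  C_31 = (-0.25)(-0.15) − (0.00)(1.00) = 0.0375
  C_32 = −[(0.90)(-0.15) − (0.00)(-0.05)] = 0.1350
  C_33 = (0.90)(1.00) − (-0.25)(-0.05) = 0.8875
det(I−A) = Σ_j (I−A)_1j·C_1j = (0.90)(0.7350) + (-0.25)(0.0675) + (0.00)(0.2050) = 0.644625
adj(I−A) = Cᵀ =
  [ 0.7350   0.1875   0.0375]
  [ 0.0675   0.6750   0.1350]
  [ 0.2050   0.1400   0.8875]
(I − A)⁻¹ = adj(I−A) / det(I−A) ≈
  [   1.1402     0.2909     0.0582]
  [   0.1047     1.0471     0.2094]
  [   0.3180     0.2172     1.3768]
Δx = (I − A)⁻¹ Δd with Δd having -15 in the Metals component and 0 elsewhere.
So Δx_1 = L_11 · (-15), where L_11 = adj(I−A)_11 / det(I−A) = 0.7350 / 0.644625.
Δx_1 = 0.7350 × (-15) / 0.644625 = -11.025 / 0.644625 ≈ -17.103.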